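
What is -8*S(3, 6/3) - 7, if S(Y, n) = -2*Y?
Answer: 41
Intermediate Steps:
-8*S(3, 6/3) - 7 = -(-16)*3 - 7 = -8*(-6) - 7 = 48 - 7 = 41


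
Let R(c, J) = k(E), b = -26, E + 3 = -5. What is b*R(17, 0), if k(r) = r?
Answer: 208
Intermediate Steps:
E = -8 (E = -3 - 5 = -8)
R(c, J) = -8
b*R(17, 0) = -26*(-8) = 208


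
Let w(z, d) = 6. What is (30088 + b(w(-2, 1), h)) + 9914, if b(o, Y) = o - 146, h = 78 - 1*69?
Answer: 39862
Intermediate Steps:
h = 9 (h = 78 - 69 = 9)
b(o, Y) = -146 + o
(30088 + b(w(-2, 1), h)) + 9914 = (30088 + (-146 + 6)) + 9914 = (30088 - 140) + 9914 = 29948 + 9914 = 39862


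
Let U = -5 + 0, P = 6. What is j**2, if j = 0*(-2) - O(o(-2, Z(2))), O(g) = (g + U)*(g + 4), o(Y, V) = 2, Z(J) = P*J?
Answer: 324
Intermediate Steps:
U = -5
Z(J) = 6*J
O(g) = (-5 + g)*(4 + g) (O(g) = (g - 5)*(g + 4) = (-5 + g)*(4 + g))
j = 18 (j = 0*(-2) - (-20 + 2**2 - 1*2) = 0 - (-20 + 4 - 2) = 0 - 1*(-18) = 0 + 18 = 18)
j**2 = 18**2 = 324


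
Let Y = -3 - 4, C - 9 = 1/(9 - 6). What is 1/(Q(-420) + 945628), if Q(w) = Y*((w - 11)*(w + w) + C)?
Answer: -3/4766152 ≈ -6.2944e-7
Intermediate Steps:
C = 28/3 (C = 9 + 1/(9 - 6) = 9 + 1/3 = 28/3 ≈ 9.3333)
Y = -7
Q(w) = -196/3 - 14*w*(-11 + w) (Q(w) = -7*((w - 11)*(w + w) + 28/3) = -7*((-11 + w)*(2*w) + 28/3) = -7*(2*w*(-11 + w) + 28/3) = -7*(28/3 + 2*w*(-11 + w)) = -196/3 - 14*w*(-11 + w))
1/(Q(-420) + 945628) = 1/((-196/3 - 14*(-420)**2 + 154*(-420)) + 945628) = 1/((-196/3 - 14*176400 - 64680) + 945628) = 1/((-196/3 - 2469600 - 64680) + 945628) = 1/(-7603036/3 + 945628) = 1/(-4766152/3) = -3/4766152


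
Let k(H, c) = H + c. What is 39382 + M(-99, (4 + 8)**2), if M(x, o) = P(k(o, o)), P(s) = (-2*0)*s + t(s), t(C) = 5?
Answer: 39387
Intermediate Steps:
P(s) = 5 (P(s) = (-2*0)*s + 5 = 0*s + 5 = 0 + 5 = 5)
M(x, o) = 5
39382 + M(-99, (4 + 8)**2) = 39382 + 5 = 39387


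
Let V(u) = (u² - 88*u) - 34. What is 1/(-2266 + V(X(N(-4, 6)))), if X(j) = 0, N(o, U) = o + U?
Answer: -1/2300 ≈ -0.00043478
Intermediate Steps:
N(o, U) = U + o
V(u) = -34 + u² - 88*u
1/(-2266 + V(X(N(-4, 6)))) = 1/(-2266 + (-34 + 0² - 88*0)) = 1/(-2266 + (-34 + 0 + 0)) = 1/(-2266 - 34) = 1/(-2300) = -1/2300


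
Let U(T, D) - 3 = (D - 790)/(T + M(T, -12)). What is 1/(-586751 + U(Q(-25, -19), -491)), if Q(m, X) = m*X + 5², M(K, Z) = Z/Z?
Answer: -167/97987343 ≈ -1.7043e-6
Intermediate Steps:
M(K, Z) = 1
Q(m, X) = 25 + X*m (Q(m, X) = X*m + 25 = 25 + X*m)
U(T, D) = 3 + (-790 + D)/(1 + T) (U(T, D) = 3 + (D - 790)/(T + 1) = 3 + (-790 + D)/(1 + T))
1/(-586751 + U(Q(-25, -19), -491)) = 1/(-586751 + (-787 - 491 + 3*(25 - 19*(-25)))/(1 + (25 - 19*(-25)))) = 1/(-586751 + (-787 - 491 + 3*(25 + 475))/(1 + (25 + 475))) = 1/(-586751 + (-787 - 491 + 3*500)/(1 + 500)) = 1/(-586751 + (-787 - 491 + 1500)/501) = 1/(-586751 + (1/501)*222) = 1/(-586751 + 74/167) = 1/(-97987343/167) = -167/97987343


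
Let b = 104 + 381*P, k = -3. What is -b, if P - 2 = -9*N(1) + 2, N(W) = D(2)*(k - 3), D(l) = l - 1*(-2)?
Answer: -83924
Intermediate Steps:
D(l) = 2 + l (D(l) = l + 2 = 2 + l)
N(W) = -24 (N(W) = (2 + 2)*(-3 - 3) = 4*(-6) = -24)
P = 220 (P = 2 + (-9*(-24) + 2) = 2 + (216 + 2) = 2 + 218 = 220)
b = 83924 (b = 104 + 381*220 = 104 + 83820 = 83924)
-b = -1*83924 = -83924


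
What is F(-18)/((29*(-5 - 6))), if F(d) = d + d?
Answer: 36/319 ≈ 0.11285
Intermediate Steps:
F(d) = 2*d
F(-18)/((29*(-5 - 6))) = (2*(-18))/((29*(-5 - 6))) = -36/(29*(-11)) = -36/(-319) = -36*(-1/319) = 36/319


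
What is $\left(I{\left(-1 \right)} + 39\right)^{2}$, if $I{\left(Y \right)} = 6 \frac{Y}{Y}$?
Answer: $2025$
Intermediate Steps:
$I{\left(Y \right)} = 6$ ($I{\left(Y \right)} = 6 \cdot 1 = 6$)
$\left(I{\left(-1 \right)} + 39\right)^{2} = \left(6 + 39\right)^{2} = 45^{2} = 2025$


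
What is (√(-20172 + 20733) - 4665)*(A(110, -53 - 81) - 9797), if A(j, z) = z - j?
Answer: 46841265 - 10041*√561 ≈ 4.6603e+7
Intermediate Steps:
(√(-20172 + 20733) - 4665)*(A(110, -53 - 81) - 9797) = (√(-20172 + 20733) - 4665)*(((-53 - 81) - 1*110) - 9797) = (√561 - 4665)*((-134 - 110) - 9797) = (-4665 + √561)*(-244 - 9797) = (-4665 + √561)*(-10041) = 46841265 - 10041*√561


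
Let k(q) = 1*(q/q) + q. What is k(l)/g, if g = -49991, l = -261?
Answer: 260/49991 ≈ 0.0052009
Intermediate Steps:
k(q) = 1 + q (k(q) = 1*1 + q = 1 + q)
k(l)/g = (1 - 261)/(-49991) = -260*(-1/49991) = 260/49991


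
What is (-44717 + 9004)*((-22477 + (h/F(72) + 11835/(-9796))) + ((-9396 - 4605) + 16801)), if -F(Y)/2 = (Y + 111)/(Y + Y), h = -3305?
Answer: 392193474348051/597556 ≈ 6.5633e+8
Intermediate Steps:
F(Y) = -(111 + Y)/Y (F(Y) = -2*(Y + 111)/(Y + Y) = -2*(111 + Y)/(2*Y) = -2*(111 + Y)*1/(2*Y) = -(111 + Y)/Y)
(-44717 + 9004)*((-22477 + (h/F(72) + 11835/(-9796))) + ((-9396 - 4605) + 16801)) = (-44717 + 9004)*((-22477 + (-3305*72/(-111 - 1*72) + 11835/(-9796))) + ((-9396 - 4605) + 16801)) = -35713*((-22477 + (-3305*72/(-111 - 72) + 11835*(-1/9796))) + (-14001 + 16801)) = -35713*((-22477 + (-3305/((1/72)*(-183)) - 11835/9796)) + 2800) = -35713*((-22477 + (-3305/(-61/24) - 11835/9796)) + 2800) = -35713*((-22477 + (-3305*(-24/61) - 11835/9796)) + 2800) = -35713*((-22477 + (79320/61 - 11835/9796)) + 2800) = -35713*((-22477 + 776296785/597556) + 2800) = -35713*(-12654969427/597556 + 2800) = -35713*(-10981812627/597556) = 392193474348051/597556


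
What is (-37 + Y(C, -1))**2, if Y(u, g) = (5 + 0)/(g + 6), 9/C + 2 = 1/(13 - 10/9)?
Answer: 1296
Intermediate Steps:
C = -963/205 (C = 9/(-2 + 1/(13 - 10/9)) = 9/(-2 + 1/(107/9)) = 9/(-2 + 9/107) = 9/(-205/107) = 9*(-107/205) = -963/205 ≈ -4.6976)
Y(u, g) = 5/(6 + g)
(-37 + Y(C, -1))**2 = (-37 + 5/(6 - 1))**2 = (-37 + 5/5)**2 = (-37 + 5*(1/5))**2 = (-37 + 1)**2 = (-36)**2 = 1296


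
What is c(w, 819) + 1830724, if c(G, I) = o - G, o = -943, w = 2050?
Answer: 1827731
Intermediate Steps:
c(G, I) = -943 - G
c(w, 819) + 1830724 = (-943 - 1*2050) + 1830724 = (-943 - 2050) + 1830724 = -2993 + 1830724 = 1827731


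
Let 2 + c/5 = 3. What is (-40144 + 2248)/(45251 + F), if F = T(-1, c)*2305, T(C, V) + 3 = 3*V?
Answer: -37896/72911 ≈ -0.51976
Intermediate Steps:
c = 5 (c = -10 + 5*3 = -10 + 15 = 5)
T(C, V) = -3 + 3*V
F = 27660 (F = (-3 + 3*5)*2305 = (-3 + 15)*2305 = 12*2305 = 27660)
(-40144 + 2248)/(45251 + F) = (-40144 + 2248)/(45251 + 27660) = -37896/72911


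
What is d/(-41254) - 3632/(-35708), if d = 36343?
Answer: -286975329/368274458 ≈ -0.77924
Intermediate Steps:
d/(-41254) - 3632/(-35708) = 36343/(-41254) - 3632/(-35708) = 36343*(-1/41254) - 3632*(-1/35708) = -36343/41254 + 908/8927 = -286975329/368274458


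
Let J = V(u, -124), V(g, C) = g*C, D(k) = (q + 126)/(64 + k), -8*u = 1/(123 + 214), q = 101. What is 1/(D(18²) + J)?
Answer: 130756/82513 ≈ 1.5847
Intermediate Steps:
u = -1/2696 (u = -1/(8*(123 + 214)) = -⅛/337 = -⅛*1/337 = -1/2696 ≈ -0.00037092)
D(k) = 227/(64 + k) (D(k) = (101 + 126)/(64 + k) = 227/(64 + k))
V(g, C) = C*g
J = 31/674 (J = -124*(-1/2696) = 31/674 ≈ 0.045994)
1/(D(18²) + J) = 1/(227/(64 + 18²) + 31/674) = 1/(227/(64 + 324) + 31/674) = 1/(227/388 + 31/674) = 1/(82513/130756) = 130756/82513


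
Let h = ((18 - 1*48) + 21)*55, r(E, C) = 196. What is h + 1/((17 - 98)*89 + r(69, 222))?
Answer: -3471436/7013 ≈ -495.00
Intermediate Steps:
h = -495 (h = ((18 - 48) + 21)*55 = (-30 + 21)*55 = -9*55 = -495)
h + 1/((17 - 98)*89 + r(69, 222)) = -495 + 1/((17 - 98)*89 + 196) = -495 + 1/(-81*89 + 196) = -495 + 1/(-7209 + 196) = -495 + 1/(-7013) = -495 - 1/7013 = -3471436/7013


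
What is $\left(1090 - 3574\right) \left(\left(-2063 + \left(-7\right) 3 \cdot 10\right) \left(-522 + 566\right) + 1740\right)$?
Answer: $244107648$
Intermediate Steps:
$\left(1090 - 3574\right) \left(\left(-2063 + \left(-7\right) 3 \cdot 10\right) \left(-522 + 566\right) + 1740\right) = - 2484 \left(\left(-2063 - 210\right) 44 + 1740\right) = - 2484 \left(\left(-2273\right) 44 + 1740\right) = - 2484 \left(-100012 + 1740\right) = \left(-2484\right) \left(-98272\right) = 244107648$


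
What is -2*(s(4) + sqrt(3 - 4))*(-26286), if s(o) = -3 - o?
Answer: -368004 + 52572*I ≈ -3.68e+5 + 52572.0*I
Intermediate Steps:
-2*(s(4) + sqrt(3 - 4))*(-26286) = -2*((-3 - 1*4) + sqrt(3 - 4))*(-26286) = -2*((-3 - 4) + sqrt(-1))*(-26286) = -2*(-7 + I)*(-26286) = (14 - 2*I)*(-26286) = -368004 + 52572*I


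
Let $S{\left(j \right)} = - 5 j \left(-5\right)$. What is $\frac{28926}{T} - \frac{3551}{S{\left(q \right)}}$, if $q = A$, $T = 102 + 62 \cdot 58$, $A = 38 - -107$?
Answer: $\frac{45862576}{6702625} \approx 6.8425$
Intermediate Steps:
$A = 145$ ($A = 38 + 107 = 145$)
$T = 3698$ ($T = 102 + 3596 = 3698$)
$q = 145$
$S{\left(j \right)} = 25 j$
$\frac{28926}{T} - \frac{3551}{S{\left(q \right)}} = \frac{28926}{3698} - \frac{3551}{25 \cdot 145} = 28926 \cdot \frac{1}{3698} - \frac{3551}{3625} = \frac{14463}{1849} - \frac{3551}{3625} = \frac{45862576}{6702625}$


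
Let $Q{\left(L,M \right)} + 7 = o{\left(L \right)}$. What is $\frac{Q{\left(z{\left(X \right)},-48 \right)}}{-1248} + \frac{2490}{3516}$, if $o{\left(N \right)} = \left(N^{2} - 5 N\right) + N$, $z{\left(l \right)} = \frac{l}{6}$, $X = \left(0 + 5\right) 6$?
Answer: $\frac{129773}{182832} \approx 0.70979$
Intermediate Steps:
$X = 30$ ($X = 5 \cdot 6 = 30$)
$z{\left(l \right)} = \frac{l}{6}$ ($z{\left(l \right)} = l \frac{1}{6} = \frac{l}{6}$)
$o{\left(N \right)} = N^{2} - 4 N$
$Q{\left(L,M \right)} = -7 + L \left(-4 + L\right)$
$\frac{Q{\left(z{\left(X \right)},-48 \right)}}{-1248} + \frac{2490}{3516} = \frac{-7 + \frac{1}{6} \cdot 30 \left(-4 + \frac{1}{6} \cdot 30\right)}{-1248} + \frac{2490}{3516} = \left(-7 + 5 \left(-4 + 5\right)\right) \left(- \frac{1}{1248}\right) + 2490 \cdot \frac{1}{3516} = \left(-7 + 5 \cdot 1\right) \left(- \frac{1}{1248}\right) + \frac{415}{586} = \left(-7 + 5\right) \left(- \frac{1}{1248}\right) + \frac{415}{586} = \left(-2\right) \left(- \frac{1}{1248}\right) + \frac{415}{586} = \frac{1}{624} + \frac{415}{586} = \frac{129773}{182832}$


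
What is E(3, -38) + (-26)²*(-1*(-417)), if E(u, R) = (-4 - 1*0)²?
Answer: 281908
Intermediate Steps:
E(u, R) = 16 (E(u, R) = (-4 + 0)² = (-4)² = 16)
E(3, -38) + (-26)²*(-1*(-417)) = 16 + (-26)²*(-1*(-417)) = 16 + 676*417 = 16 + 281892 = 281908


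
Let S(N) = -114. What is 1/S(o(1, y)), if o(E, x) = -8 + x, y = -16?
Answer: -1/114 ≈ -0.0087719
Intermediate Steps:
1/S(o(1, y)) = 1/(-114) = -1/114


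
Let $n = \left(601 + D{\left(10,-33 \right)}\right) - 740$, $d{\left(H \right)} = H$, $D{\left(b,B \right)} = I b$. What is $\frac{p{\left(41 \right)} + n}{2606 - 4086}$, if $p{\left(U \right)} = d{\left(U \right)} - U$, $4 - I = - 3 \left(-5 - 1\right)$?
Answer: $\frac{279}{1480} \approx 0.18851$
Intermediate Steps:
$I = -14$ ($I = 4 - - 3 \left(-5 - 1\right) = 4 - \left(-3\right) \left(-6\right) = 4 - 18 = -14$)
$D{\left(b,B \right)} = - 14 b$
$n = -279$ ($n = \left(601 - 140\right) - 740 = 461 - 740 = -279$)
$p{\left(U \right)} = 0$ ($p{\left(U \right)} = U - U = 0$)
$\frac{p{\left(41 \right)} + n}{2606 - 4086} = \frac{0 - 279}{2606 - 4086} = - \frac{279}{-1480} = \left(-279\right) \left(- \frac{1}{1480}\right) = \frac{279}{1480}$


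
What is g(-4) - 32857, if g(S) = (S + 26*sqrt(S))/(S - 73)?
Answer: -2529985/77 - 52*I/77 ≈ -32857.0 - 0.67532*I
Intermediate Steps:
g(S) = (S + 26*sqrt(S))/(-73 + S)
g(-4) - 32857 = (-4 + 26*sqrt(-4))/(-73 - 4) - 32857 = (-4 + 26*(2*I))/(-77) - 32857 = -(-4 + 52*I)/77 - 32857 = (4/77 - 52*I/77) - 32857 = -2529985/77 - 52*I/77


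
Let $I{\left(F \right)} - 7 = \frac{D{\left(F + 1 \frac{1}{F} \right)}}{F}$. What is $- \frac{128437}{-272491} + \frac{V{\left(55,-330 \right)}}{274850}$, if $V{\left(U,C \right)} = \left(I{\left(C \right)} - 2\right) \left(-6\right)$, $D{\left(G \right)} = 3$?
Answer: $\frac{1941101227073}{4119178324250} \approx 0.47124$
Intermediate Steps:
$I{\left(F \right)} = 7 + \frac{3}{F}$
$V{\left(U,C \right)} = -30 - \frac{18}{C}$ ($V{\left(U,C \right)} = \left(\left(7 + \frac{3}{C}\right) - 2\right) \left(-6\right) = \left(5 + \frac{3}{C}\right) \left(-6\right) = -30 - \frac{18}{C}$)
$- \frac{128437}{-272491} + \frac{V{\left(55,-330 \right)}}{274850} = - \frac{128437}{-272491} + \frac{-30 - \frac{18}{-330}}{274850} = \left(-128437\right) \left(- \frac{1}{272491}\right) + \left(-30 - - \frac{3}{55}\right) \frac{1}{274850} = \frac{128437}{272491} + \left(-30 + \frac{3}{55}\right) \frac{1}{274850} = \frac{128437}{272491} - \frac{1647}{15116750} = \frac{1941101227073}{4119178324250}$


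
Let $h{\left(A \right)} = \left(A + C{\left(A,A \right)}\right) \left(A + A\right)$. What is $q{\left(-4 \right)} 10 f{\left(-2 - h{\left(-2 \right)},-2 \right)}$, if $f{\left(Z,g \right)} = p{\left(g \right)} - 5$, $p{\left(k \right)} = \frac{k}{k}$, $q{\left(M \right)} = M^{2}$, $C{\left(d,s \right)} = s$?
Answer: $-640$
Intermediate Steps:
$h{\left(A \right)} = 4 A^{2}$ ($h{\left(A \right)} = \left(A + A\right) \left(A + A\right) = 2 A 2 A = 4 A^{2}$)
$p{\left(k \right)} = 1$
$f{\left(Z,g \right)} = -4$ ($f{\left(Z,g \right)} = 1 - 5 = -4$)
$q{\left(-4 \right)} 10 f{\left(-2 - h{\left(-2 \right)},-2 \right)} = \left(-4\right)^{2} \cdot 10 \left(-4\right) = 16 \cdot 10 \left(-4\right) = 160 \left(-4\right) = -640$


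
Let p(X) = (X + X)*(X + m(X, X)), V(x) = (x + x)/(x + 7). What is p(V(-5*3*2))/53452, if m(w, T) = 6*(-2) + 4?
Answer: -3720/7069027 ≈ -0.00052624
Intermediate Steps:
V(x) = 2*x/(7 + x) (V(x) = (2*x)/(7 + x) = 2*x/(7 + x))
m(w, T) = -8 (m(w, T) = -12 + 4 = -8)
p(X) = 2*X*(-8 + X) (p(X) = (X + X)*(X - 8) = (2*X)*(-8 + X) = 2*X*(-8 + X))
p(V(-5*3*2))/53452 = (2*(2*(-5*3*2)/(7 - 5*3*2))*(-8 + 2*(-5*3*2)/(7 - 5*3*2)))/53452 = (2*(2*(-15*2)/(7 - 15*2))*(-8 + 2*(-15*2)/(7 - 15*2)))*(1/53452) = (2*(2*(-30)/(7 - 30))*(-8 + 2*(-30)/(7 - 30)))*(1/53452) = (2*(2*(-30)/(-23))*(-8 + 2*(-30)/(-23)))*(1/53452) = (2*(2*(-30)*(-1/23))*(-8 + 2*(-30)*(-1/23)))*(1/53452) = (2*(60/23)*(-8 + 60/23))*(1/53452) = (2*(60/23)*(-124/23))*(1/53452) = -14880/529*1/53452 = -3720/7069027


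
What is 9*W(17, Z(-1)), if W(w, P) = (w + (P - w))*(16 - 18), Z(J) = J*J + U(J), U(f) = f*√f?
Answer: -18 + 18*I ≈ -18.0 + 18.0*I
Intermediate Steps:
U(f) = f^(3/2)
Z(J) = J² + J^(3/2) (Z(J) = J*J + J^(3/2) = J² + J^(3/2))
W(w, P) = -2*P (W(w, P) = P*(-2) = -2*P)
9*W(17, Z(-1)) = 9*(-2*((-1)² + (-1)^(3/2))) = 9*(-2*(1 - I)) = 9*(-2 + 2*I) = -18 + 18*I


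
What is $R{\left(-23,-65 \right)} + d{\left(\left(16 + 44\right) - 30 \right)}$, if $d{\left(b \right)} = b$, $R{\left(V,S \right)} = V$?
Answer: $7$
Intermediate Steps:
$R{\left(-23,-65 \right)} + d{\left(\left(16 + 44\right) - 30 \right)} = -23 + \left(\left(16 + 44\right) - 30\right) = -23 + \left(60 - 30\right) = -23 + 30 = 7$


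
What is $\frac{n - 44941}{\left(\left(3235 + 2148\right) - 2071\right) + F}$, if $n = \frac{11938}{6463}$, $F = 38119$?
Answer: $- \frac{290441745}{267768553} \approx -1.0847$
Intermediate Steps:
$n = \frac{11938}{6463}$ ($n = 11938 \cdot \frac{1}{6463} = \frac{11938}{6463} \approx 1.8471$)
$\frac{n - 44941}{\left(\left(3235 + 2148\right) - 2071\right) + F} = \frac{\frac{11938}{6463} - 44941}{\left(\left(3235 + 2148\right) - 2071\right) + 38119} = - \frac{290441745}{6463 \left(\left(5383 - 2071\right) + 38119\right)} = - \frac{290441745}{6463 \left(3312 + 38119\right)} = - \frac{290441745}{6463 \cdot 41431} = \left(- \frac{290441745}{6463}\right) \frac{1}{41431} = - \frac{290441745}{267768553}$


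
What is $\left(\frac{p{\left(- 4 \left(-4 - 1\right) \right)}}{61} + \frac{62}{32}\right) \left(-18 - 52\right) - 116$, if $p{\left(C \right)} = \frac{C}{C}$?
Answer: $- \frac{123353}{488} \approx -252.77$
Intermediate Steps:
$p{\left(C \right)} = 1$
$\left(\frac{p{\left(- 4 \left(-4 - 1\right) \right)}}{61} + \frac{62}{32}\right) \left(-18 - 52\right) - 116 = \left(1 \cdot \frac{1}{61} + \frac{62}{32}\right) \left(-18 - 52\right) - 116 = \left(1 \cdot \frac{1}{61} + 62 \cdot \frac{1}{32}\right) \left(-18 - 52\right) - 116 = \left(\frac{1}{61} + \frac{31}{16}\right) \left(-70\right) - 116 = \frac{1907}{976} \left(-70\right) - 116 = - \frac{66745}{488} - 116 = - \frac{123353}{488}$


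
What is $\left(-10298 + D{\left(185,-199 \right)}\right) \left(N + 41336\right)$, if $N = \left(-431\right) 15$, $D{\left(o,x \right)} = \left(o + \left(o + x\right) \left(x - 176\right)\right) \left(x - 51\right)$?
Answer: $-47740072808$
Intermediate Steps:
$D{\left(o,x \right)} = \left(-51 + x\right) \left(o + \left(-176 + x\right) \left(o + x\right)\right)$ ($D{\left(o,x \right)} = \left(o + \left(o + x\right) \left(-176 + x\right)\right) \left(-51 + x\right) = \left(o + \left(-176 + x\right) \left(o + x\right)\right) \left(-51 + x\right) = \left(-51 + x\right) \left(o + \left(-176 + x\right) \left(o + x\right)\right)$)
$N = -6465$
$\left(-10298 + D{\left(185,-199 \right)}\right) \left(N + 41336\right) = \left(-10298 + \left(\left(-199\right)^{3} - 227 \left(-199\right)^{2} + 8925 \cdot 185 + 8976 \left(-199\right) + 185 \left(-199\right)^{2} - 41810 \left(-199\right)\right)\right) \left(-6465 + 41336\right) = \left(-10298 + \left(-7880599 - 8989427 + 1651125 - 1786224 + 185 \cdot 39601 + 8320190\right)\right) 34871 = \left(-10298 + \left(-7880599 - 8989427 + 1651125 - 1786224 + 7326185 + 8320190\right)\right) 34871 = \left(-10298 - 1358750\right) 34871 = \left(-1369048\right) 34871 = -47740072808$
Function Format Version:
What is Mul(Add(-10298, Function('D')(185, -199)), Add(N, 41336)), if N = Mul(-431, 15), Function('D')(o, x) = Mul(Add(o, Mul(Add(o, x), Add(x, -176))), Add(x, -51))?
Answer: -47740072808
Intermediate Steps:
Function('D')(o, x) = Mul(Add(-51, x), Add(o, Mul(Add(-176, x), Add(o, x)))) (Function('D')(o, x) = Mul(Add(o, Mul(Add(o, x), Add(-176, x))), Add(-51, x)) = Mul(Add(o, Mul(Add(-176, x), Add(o, x))), Add(-51, x)) = Mul(Add(-51, x), Add(o, Mul(Add(-176, x), Add(o, x)))))
N = -6465
Mul(Add(-10298, Function('D')(185, -199)), Add(N, 41336)) = Mul(Add(-10298, Add(Pow(-199, 3), Mul(-227, Pow(-199, 2)), Mul(8925, 185), Mul(8976, -199), Mul(185, Pow(-199, 2)), Mul(-226, 185, -199))), Add(-6465, 41336)) = Mul(Add(-10298, Add(-7880599, Mul(-227, 39601), 1651125, -1786224, Mul(185, 39601), 8320190)), 34871) = Mul(Add(-10298, Add(-7880599, -8989427, 1651125, -1786224, 7326185, 8320190)), 34871) = Mul(Add(-10298, -1358750), 34871) = Mul(-1369048, 34871) = -47740072808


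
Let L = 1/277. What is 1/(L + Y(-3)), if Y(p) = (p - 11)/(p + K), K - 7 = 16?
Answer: -2770/1929 ≈ -1.4360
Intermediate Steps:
K = 23 (K = 7 + 16 = 23)
Y(p) = (-11 + p)/(23 + p) (Y(p) = (p - 11)/(p + 23) = (-11 + p)/(23 + p))
L = 1/277 ≈ 0.0036101
1/(L + Y(-3)) = 1/(1/277 + (-11 - 3)/(23 - 3)) = 1/(1/277 - 14/20) = 1/(1/277 + (1/20)*(-14)) = 1/(1/277 - 7/10) = 1/(-1929/2770) = -2770/1929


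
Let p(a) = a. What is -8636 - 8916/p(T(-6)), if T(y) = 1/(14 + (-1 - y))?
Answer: -178040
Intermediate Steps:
T(y) = 1/(13 - y)
-8636 - 8916/p(T(-6)) = -8636 - 8916/((-1/(-13 - 6))) = -8636 - 8916/((-1/(-19))) = -8636 - 8916/((-1*(-1/19))) = -8636 - 8916/1/19 = -8636 - 8916*19 = -8636 - 1*169404 = -8636 - 169404 = -178040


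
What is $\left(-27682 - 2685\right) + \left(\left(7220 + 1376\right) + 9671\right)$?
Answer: $-12100$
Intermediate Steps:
$\left(-27682 - 2685\right) + \left(\left(7220 + 1376\right) + 9671\right) = -30367 + \left(8596 + 9671\right) = -30367 + 18267 = -12100$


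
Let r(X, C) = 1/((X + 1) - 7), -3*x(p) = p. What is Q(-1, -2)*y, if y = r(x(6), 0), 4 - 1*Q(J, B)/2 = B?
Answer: -3/2 ≈ -1.5000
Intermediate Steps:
Q(J, B) = 8 - 2*B
x(p) = -p/3
r(X, C) = 1/(-6 + X) (r(X, C) = 1/((1 + X) - 7) = 1/(-6 + X))
y = -⅛ (y = 1/(-6 - ⅓*6) = 1/(-6 - 2) = 1/(-8) = -⅛ ≈ -0.12500)
Q(-1, -2)*y = (8 - 2*(-2))*(-⅛) = (8 + 4)*(-⅛) = 12*(-⅛) = -3/2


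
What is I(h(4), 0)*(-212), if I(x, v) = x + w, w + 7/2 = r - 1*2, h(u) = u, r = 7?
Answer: -1166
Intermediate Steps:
w = 3/2 (w = -7/2 + (7 - 1*2) = -7/2 + (7 - 2) = -7/2 + 5 = 3/2 ≈ 1.5000)
I(x, v) = 3/2 + x (I(x, v) = x + 3/2 = 3/2 + x)
I(h(4), 0)*(-212) = (3/2 + 4)*(-212) = (11/2)*(-212) = -1166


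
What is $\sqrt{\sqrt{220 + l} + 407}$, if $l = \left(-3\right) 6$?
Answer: $\sqrt{407 + \sqrt{202}} \approx 20.523$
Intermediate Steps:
$l = -18$
$\sqrt{\sqrt{220 + l} + 407} = \sqrt{\sqrt{220 - 18} + 407} = \sqrt{\sqrt{202} + 407} = \sqrt{407 + \sqrt{202}}$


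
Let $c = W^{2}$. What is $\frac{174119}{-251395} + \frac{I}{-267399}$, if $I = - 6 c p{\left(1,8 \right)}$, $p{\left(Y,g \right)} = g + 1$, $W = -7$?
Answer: $- \frac{5099339479}{7469196845} \approx -0.68272$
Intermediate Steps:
$c = 49$ ($c = \left(-7\right)^{2} = 49$)
$p{\left(Y,g \right)} = 1 + g$
$I = -2646$ ($I = \left(-6\right) 49 \left(1 + 8\right) = \left(-294\right) 9 = -2646$)
$\frac{174119}{-251395} + \frac{I}{-267399} = \frac{174119}{-251395} - \frac{2646}{-267399} = 174119 \left(- \frac{1}{251395}\right) - - \frac{294}{29711} = - \frac{174119}{251395} + \frac{294}{29711} = - \frac{5099339479}{7469196845}$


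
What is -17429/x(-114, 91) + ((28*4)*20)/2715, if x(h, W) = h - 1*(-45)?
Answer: 3164953/12489 ≈ 253.42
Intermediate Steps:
x(h, W) = 45 + h (x(h, W) = h + 45 = 45 + h)
-17429/x(-114, 91) + ((28*4)*20)/2715 = -17429/(45 - 114) + ((28*4)*20)/2715 = -17429/(-69) + (112*20)*(1/2715) = -17429*(-1/69) + 2240*(1/2715) = 17429/69 + 448/543 = 3164953/12489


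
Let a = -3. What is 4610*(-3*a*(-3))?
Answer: -124470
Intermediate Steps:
4610*(-3*a*(-3)) = 4610*(-3*(-3)*(-3)) = 4610*(9*(-3)) = 4610*(-27) = -124470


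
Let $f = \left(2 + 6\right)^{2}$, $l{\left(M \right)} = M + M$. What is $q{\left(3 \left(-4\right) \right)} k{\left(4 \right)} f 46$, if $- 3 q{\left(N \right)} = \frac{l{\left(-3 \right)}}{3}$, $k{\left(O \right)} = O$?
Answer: $\frac{23552}{3} \approx 7850.7$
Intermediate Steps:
$l{\left(M \right)} = 2 M$
$q{\left(N \right)} = \frac{2}{3}$ ($q{\left(N \right)} = - \frac{2 \left(-3\right) \frac{1}{3}}{3} = - \frac{\left(-6\right) \frac{1}{3}}{3} = \left(- \frac{1}{3}\right) \left(-2\right) = \frac{2}{3}$)
$f = 64$ ($f = 8^{2} = 64$)
$q{\left(3 \left(-4\right) \right)} k{\left(4 \right)} f 46 = \frac{2}{3} \cdot 4 \cdot 64 \cdot 46 = \frac{8}{3} \cdot 64 \cdot 46 = \frac{512}{3} \cdot 46 = \frac{23552}{3}$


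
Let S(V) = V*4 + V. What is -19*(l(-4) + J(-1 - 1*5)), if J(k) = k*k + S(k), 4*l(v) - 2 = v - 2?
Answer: -95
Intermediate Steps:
S(V) = 5*V (S(V) = 4*V + V = 5*V)
l(v) = v/4 (l(v) = ½ + (v - 2)/4 = ½ + (-2 + v)/4 = ½ + (-½ + v/4) = v/4)
J(k) = k² + 5*k (J(k) = k*k + 5*k = k² + 5*k)
-19*(l(-4) + J(-1 - 1*5)) = -19*((¼)*(-4) + (-1 - 1*5)*(5 + (-1 - 1*5))) = -19*(-1 + (-1 - 5)*(5 + (-1 - 5))) = -19*(-1 - 6*(5 - 6)) = -19*(-1 - 6*(-1)) = -19*(-1 + 6) = -19*5 = -95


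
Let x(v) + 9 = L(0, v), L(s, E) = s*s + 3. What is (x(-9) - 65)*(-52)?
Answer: 3692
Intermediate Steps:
L(s, E) = 3 + s² (L(s, E) = s² + 3 = 3 + s²)
x(v) = -6 (x(v) = -9 + (3 + 0²) = -9 + (3 + 0) = -9 + 3 = -6)
(x(-9) - 65)*(-52) = (-6 - 65)*(-52) = -71*(-52) = 3692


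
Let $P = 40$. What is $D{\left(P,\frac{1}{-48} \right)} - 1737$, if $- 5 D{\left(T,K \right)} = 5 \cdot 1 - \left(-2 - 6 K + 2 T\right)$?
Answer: $- \frac{13779}{8} \approx -1722.4$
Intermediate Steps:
$D{\left(T,K \right)} = - \frac{7}{5} - \frac{6 K}{5} + \frac{2 T}{5}$ ($D{\left(T,K \right)} = - \frac{5 \cdot 1 - \left(-2 - 6 K + 2 T\right)}{5} = - \frac{5 + \left(\left(- 2 T + 6 K\right) + 2\right)}{5} = - \frac{5 + \left(2 - 2 T + 6 K\right)}{5} = - \frac{7 - 2 T + 6 K}{5} = - \frac{7}{5} - \frac{6 K}{5} + \frac{2 T}{5}$)
$D{\left(P,\frac{1}{-48} \right)} - 1737 = \left(- \frac{7}{5} - \frac{6}{5 \left(-48\right)} + \frac{2}{5} \cdot 40\right) - 1737 = \left(- \frac{7}{5} - - \frac{1}{40} + 16\right) - 1737 = \left(- \frac{7}{5} + \frac{1}{40} + 16\right) - 1737 = \frac{117}{8} - 1737 = - \frac{13779}{8}$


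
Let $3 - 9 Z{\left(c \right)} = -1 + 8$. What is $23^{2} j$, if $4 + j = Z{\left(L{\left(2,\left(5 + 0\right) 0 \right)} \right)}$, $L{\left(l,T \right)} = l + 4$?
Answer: $- \frac{21160}{9} \approx -2351.1$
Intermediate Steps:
$L{\left(l,T \right)} = 4 + l$
$Z{\left(c \right)} = - \frac{4}{9}$ ($Z{\left(c \right)} = \frac{1}{3} - \frac{-1 + 8}{9} = \frac{1}{3} - \frac{7}{9} = - \frac{4}{9}$)
$j = - \frac{40}{9}$ ($j = -4 - \frac{4}{9} = - \frac{40}{9} \approx -4.4444$)
$23^{2} j = 23^{2} \left(- \frac{40}{9}\right) = 529 \left(- \frac{40}{9}\right) = - \frac{21160}{9}$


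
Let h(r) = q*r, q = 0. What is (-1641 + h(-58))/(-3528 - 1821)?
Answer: 547/1783 ≈ 0.30679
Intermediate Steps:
h(r) = 0 (h(r) = 0*r = 0)
(-1641 + h(-58))/(-3528 - 1821) = (-1641 + 0)/(-3528 - 1821) = -1641/(-5349) = -1641*(-1/5349) = 547/1783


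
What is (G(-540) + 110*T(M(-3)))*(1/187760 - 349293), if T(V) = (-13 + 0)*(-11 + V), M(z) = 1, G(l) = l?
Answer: -11280319632788/2347 ≈ -4.8063e+9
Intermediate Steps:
T(V) = 143 - 13*V (T(V) = -13*(-11 + V) = 143 - 13*V)
(G(-540) + 110*T(M(-3)))*(1/187760 - 349293) = (-540 + 110*(143 - 13*1))*(1/187760 - 349293) = (-540 + 110*(143 - 13))*(1/187760 - 349293) = (-540 + 110*130)*(-65583253679/187760) = (-540 + 14300)*(-65583253679/187760) = 13760*(-65583253679/187760) = -11280319632788/2347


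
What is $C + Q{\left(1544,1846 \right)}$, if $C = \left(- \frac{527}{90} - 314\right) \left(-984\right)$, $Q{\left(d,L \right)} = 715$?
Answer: $\frac{4731793}{15} \approx 3.1545 \cdot 10^{5}$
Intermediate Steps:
$C = \frac{4721068}{15}$ ($C = \left(\left(-527\right) \frac{1}{90} - 314\right) \left(-984\right) = \left(- \frac{527}{90} - 314\right) \left(-984\right) = \left(- \frac{28787}{90}\right) \left(-984\right) = \frac{4721068}{15} \approx 3.1474 \cdot 10^{5}$)
$C + Q{\left(1544,1846 \right)} = \frac{4721068}{15} + 715 = \frac{4731793}{15}$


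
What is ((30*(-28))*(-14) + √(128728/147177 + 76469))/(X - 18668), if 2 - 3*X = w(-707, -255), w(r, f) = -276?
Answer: -17640/27863 - √20449620448397/303762426 ≈ -0.64798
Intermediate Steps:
X = 278/3 (X = ⅔ - ⅓*(-276) = ⅔ + 92 = 278/3 ≈ 92.667)
((30*(-28))*(-14) + √(128728/147177 + 76469))/(X - 18668) = ((30*(-28))*(-14) + √(128728/147177 + 76469))/(278/3 - 18668) = (-840*(-14) + √(128728*(1/147177) + 76469))/(-55726/3) = (11760 + √(128728/147177 + 76469))*(-3/55726) = (11760 + √(11254606741/147177))*(-3/55726) = (11760 + √20449620448397/16353)*(-3/55726) = -17640/27863 - √20449620448397/303762426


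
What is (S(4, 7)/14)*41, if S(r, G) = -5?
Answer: -205/14 ≈ -14.643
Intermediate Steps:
(S(4, 7)/14)*41 = (-5/14)*41 = ((1/14)*(-5))*41 = -5/14*41 = -205/14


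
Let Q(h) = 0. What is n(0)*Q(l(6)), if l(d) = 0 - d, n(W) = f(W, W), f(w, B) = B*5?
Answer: 0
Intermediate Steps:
f(w, B) = 5*B
n(W) = 5*W
l(d) = -d
n(0)*Q(l(6)) = (5*0)*0 = 0*0 = 0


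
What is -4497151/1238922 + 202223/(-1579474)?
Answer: -1838417900545/489211271757 ≈ -3.7579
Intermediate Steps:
-4497151/1238922 + 202223/(-1579474) = -4497151*1/1238922 + 202223*(-1/1579474) = -4497151/1238922 - 202223/1579474 = -1838417900545/489211271757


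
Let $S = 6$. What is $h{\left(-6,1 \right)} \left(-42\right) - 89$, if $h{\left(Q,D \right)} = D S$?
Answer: $-341$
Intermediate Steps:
$h{\left(Q,D \right)} = 6 D$ ($h{\left(Q,D \right)} = D 6 = 6 D$)
$h{\left(-6,1 \right)} \left(-42\right) - 89 = 6 \cdot 1 \left(-42\right) - 89 = 6 \left(-42\right) - 89 = -252 - 89 = -341$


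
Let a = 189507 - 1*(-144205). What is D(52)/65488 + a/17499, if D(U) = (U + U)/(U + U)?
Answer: 21854148955/1145974512 ≈ 19.070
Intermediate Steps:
a = 333712 (a = 189507 + 144205 = 333712)
D(U) = 1 (D(U) = (2*U)/((2*U)) = (2*U)*(1/(2*U)) = 1)
D(52)/65488 + a/17499 = 1/65488 + 333712/17499 = 21854148955/1145974512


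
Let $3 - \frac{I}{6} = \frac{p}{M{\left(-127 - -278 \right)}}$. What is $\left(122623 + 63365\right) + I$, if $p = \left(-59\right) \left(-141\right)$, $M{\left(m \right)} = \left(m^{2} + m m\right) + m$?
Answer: $\frac{2836760868}{15251} \approx 1.8601 \cdot 10^{5}$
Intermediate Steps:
$M{\left(m \right)} = m + 2 m^{2}$ ($M{\left(m \right)} = \left(m^{2} + m^{2}\right) + m = 2 m^{2} + m = m + 2 m^{2}$)
$p = 8319$
$I = \frac{257880}{15251}$ ($I = 18 - 6 \frac{8319}{\left(-127 - -278\right) \left(1 + 2 \left(-127 - -278\right)\right)} = 18 - 6 \frac{8319}{\left(-127 + 278\right) \left(1 + 2 \left(-127 + 278\right)\right)} = 18 - 6 \frac{8319}{151 \left(1 + 2 \cdot 151\right)} = 18 - 6 \frac{8319}{151 \left(1 + 302\right)} = 18 - 6 \frac{8319}{151 \cdot 303} = 18 - 6 \cdot \frac{8319}{45753} = 18 - 6 \cdot 8319 \cdot \frac{1}{45753} = 18 - \frac{16638}{15251} = \frac{257880}{15251} \approx 16.909$)
$\left(122623 + 63365\right) + I = \left(122623 + 63365\right) + \frac{257880}{15251} = 185988 + \frac{257880}{15251} = \frac{2836760868}{15251}$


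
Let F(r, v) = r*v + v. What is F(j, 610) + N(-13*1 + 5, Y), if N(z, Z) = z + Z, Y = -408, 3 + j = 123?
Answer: 73394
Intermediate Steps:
j = 120 (j = -3 + 123 = 120)
N(z, Z) = Z + z
F(r, v) = v + r*v
F(j, 610) + N(-13*1 + 5, Y) = 610*(1 + 120) + (-408 + (-13*1 + 5)) = 610*121 + (-408 + (-13 + 5)) = 73810 + (-408 - 8) = 73810 - 416 = 73394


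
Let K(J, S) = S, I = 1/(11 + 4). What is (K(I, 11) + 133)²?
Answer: 20736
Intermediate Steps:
I = 1/15 ≈ 0.066667
(K(I, 11) + 133)² = (11 + 133)² = 144² = 20736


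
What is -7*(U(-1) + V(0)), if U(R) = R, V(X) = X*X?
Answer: 7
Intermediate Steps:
V(X) = X**2
-7*(U(-1) + V(0)) = -7*(-1 + 0**2) = -7*(-1 + 0) = -7*(-1) = 7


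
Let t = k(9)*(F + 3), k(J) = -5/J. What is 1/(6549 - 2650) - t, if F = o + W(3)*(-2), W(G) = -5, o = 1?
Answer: 272939/35091 ≈ 7.7780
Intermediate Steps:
F = 11 (F = 1 - 5*(-2) = 1 + 10 = 11)
t = -70/9 (t = (-5/9)*(11 + 3) = -5*⅑*14 = -5/9*14 = -70/9 ≈ -7.7778)
1/(6549 - 2650) - t = 1/(6549 - 2650) - 1*(-70/9) = 1/3899 + 70/9 = 272939/35091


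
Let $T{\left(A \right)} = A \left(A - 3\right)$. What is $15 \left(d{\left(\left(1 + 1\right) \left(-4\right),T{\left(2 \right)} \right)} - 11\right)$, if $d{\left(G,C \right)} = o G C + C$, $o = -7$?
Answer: $-1875$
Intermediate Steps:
$T{\left(A \right)} = A \left(-3 + A\right)$
$d{\left(G,C \right)} = C - 7 C G$ ($d{\left(G,C \right)} = - 7 G C + C = - 7 C G + C = C - 7 C G$)
$15 \left(d{\left(\left(1 + 1\right) \left(-4\right),T{\left(2 \right)} \right)} - 11\right) = 15 \left(2 \left(-3 + 2\right) \left(1 - 7 \left(1 + 1\right) \left(-4\right)\right) - 11\right) = 15 \left(2 \left(-1\right) \left(1 - 7 \cdot 2 \left(-4\right)\right) - 11\right) = 15 \left(- 2 \left(1 - -56\right) - 11\right) = 15 \left(- 2 \left(1 + 56\right) - 11\right) = 15 \left(\left(-2\right) 57 - 11\right) = 15 \left(-114 - 11\right) = 15 \left(-125\right) = -1875$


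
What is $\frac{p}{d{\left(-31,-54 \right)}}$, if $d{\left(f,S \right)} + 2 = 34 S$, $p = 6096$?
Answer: $- \frac{3048}{919} \approx -3.3167$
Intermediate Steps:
$d{\left(f,S \right)} = -2 + 34 S$
$\frac{p}{d{\left(-31,-54 \right)}} = \frac{6096}{-2 + 34 \left(-54\right)} = \frac{6096}{-2 - 1836} = \frac{6096}{-1838} = 6096 \left(- \frac{1}{1838}\right) = - \frac{3048}{919}$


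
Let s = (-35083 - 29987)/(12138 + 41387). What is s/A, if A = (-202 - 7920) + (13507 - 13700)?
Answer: 13014/89012075 ≈ 0.00014620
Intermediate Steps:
A = -8315 (A = -8122 - 193 = -8315)
s = -13014/10705 (s = -65070/53525 = -65070*1/53525 = -13014/10705 ≈ -1.2157)
s/A = -13014/10705/(-8315) = -13014/10705*(-1/8315) = 13014/89012075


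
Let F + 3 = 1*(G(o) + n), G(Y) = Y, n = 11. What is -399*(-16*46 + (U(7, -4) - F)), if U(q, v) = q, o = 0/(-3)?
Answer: 294063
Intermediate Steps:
o = 0 (o = 0*(-⅓) = 0)
F = 8 (F = -3 + 1*(0 + 11) = -3 + 1*11 = -3 + 11 = 8)
-399*(-16*46 + (U(7, -4) - F)) = -399*(-16*46 + (7 - 1*8)) = -399*(-736 + (7 - 8)) = -399*(-736 - 1) = -399*(-737) = 294063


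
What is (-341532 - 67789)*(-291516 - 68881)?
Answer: 147518060437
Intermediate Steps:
(-341532 - 67789)*(-291516 - 68881) = -409321*(-360397) = 147518060437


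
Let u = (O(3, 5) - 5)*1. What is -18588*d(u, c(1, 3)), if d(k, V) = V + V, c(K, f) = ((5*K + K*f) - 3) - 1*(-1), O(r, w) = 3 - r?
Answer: -223056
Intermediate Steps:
c(K, f) = -2 + 5*K + K*f (c(K, f) = (-3 + 5*K + K*f) + 1 = -2 + 5*K + K*f)
u = -5 (u = ((3 - 1*3) - 5)*1 = ((3 - 3) - 5)*1 = (0 - 5)*1 = -5*1 = -5)
d(k, V) = 2*V
-18588*d(u, c(1, 3)) = -37176*(-2 + 5*1 + 1*3) = -37176*(-2 + 5 + 3) = -37176*6 = -18588*12 = -223056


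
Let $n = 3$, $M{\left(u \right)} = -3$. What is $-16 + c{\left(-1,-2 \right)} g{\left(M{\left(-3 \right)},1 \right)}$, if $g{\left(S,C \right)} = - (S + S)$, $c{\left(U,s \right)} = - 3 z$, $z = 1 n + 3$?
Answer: $-124$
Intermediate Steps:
$z = 6$ ($z = 1 \cdot 3 + 3 = 3 + 3 = 6$)
$c{\left(U,s \right)} = -18$ ($c{\left(U,s \right)} = \left(-3\right) 6 = -18$)
$g{\left(S,C \right)} = - 2 S$
$-16 + c{\left(-1,-2 \right)} g{\left(M{\left(-3 \right)},1 \right)} = -16 - 18 \left(\left(-2\right) \left(-3\right)\right) = -16 - 108 = -124$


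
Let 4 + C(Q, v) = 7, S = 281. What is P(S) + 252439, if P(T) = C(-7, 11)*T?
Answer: 253282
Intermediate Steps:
C(Q, v) = 3 (C(Q, v) = -4 + 7 = 3)
P(T) = 3*T
P(S) + 252439 = 3*281 + 252439 = 843 + 252439 = 253282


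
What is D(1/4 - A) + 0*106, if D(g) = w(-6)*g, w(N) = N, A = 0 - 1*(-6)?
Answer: 69/2 ≈ 34.500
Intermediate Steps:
A = 6 (A = 0 + 6 = 6)
D(g) = -6*g
D(1/4 - A) + 0*106 = -6*(1/4 - 1*6) + 0*106 = -6*(¼ - 6) + 0 = -6*(-23/4) + 0 = 69/2 + 0 = 69/2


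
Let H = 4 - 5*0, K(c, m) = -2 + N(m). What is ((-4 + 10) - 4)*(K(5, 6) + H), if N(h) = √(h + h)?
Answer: 4 + 4*√3 ≈ 10.928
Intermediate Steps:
N(h) = √2*√h (N(h) = √(2*h) = √2*√h)
K(c, m) = -2 + √2*√m
H = 4 (H = 4 + 0 = 4)
((-4 + 10) - 4)*(K(5, 6) + H) = ((-4 + 10) - 4)*((-2 + √2*√6) + 4) = (6 - 4)*((-2 + 2*√3) + 4) = 2*(2 + 2*√3) = 4 + 4*√3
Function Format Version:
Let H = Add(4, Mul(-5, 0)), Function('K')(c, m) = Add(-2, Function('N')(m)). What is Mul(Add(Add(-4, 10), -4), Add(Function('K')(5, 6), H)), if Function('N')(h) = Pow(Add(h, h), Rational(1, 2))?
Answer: Add(4, Mul(4, Pow(3, Rational(1, 2)))) ≈ 10.928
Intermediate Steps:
Function('N')(h) = Mul(Pow(2, Rational(1, 2)), Pow(h, Rational(1, 2))) (Function('N')(h) = Pow(Mul(2, h), Rational(1, 2)) = Mul(Pow(2, Rational(1, 2)), Pow(h, Rational(1, 2))))
Function('K')(c, m) = Add(-2, Mul(Pow(2, Rational(1, 2)), Pow(m, Rational(1, 2))))
H = 4 (H = Add(4, 0) = 4)
Mul(Add(Add(-4, 10), -4), Add(Function('K')(5, 6), H)) = Mul(Add(Add(-4, 10), -4), Add(Add(-2, Mul(Pow(2, Rational(1, 2)), Pow(6, Rational(1, 2)))), 4)) = Mul(Add(6, -4), Add(Add(-2, Mul(2, Pow(3, Rational(1, 2)))), 4)) = Mul(2, Add(2, Mul(2, Pow(3, Rational(1, 2))))) = Add(4, Mul(4, Pow(3, Rational(1, 2))))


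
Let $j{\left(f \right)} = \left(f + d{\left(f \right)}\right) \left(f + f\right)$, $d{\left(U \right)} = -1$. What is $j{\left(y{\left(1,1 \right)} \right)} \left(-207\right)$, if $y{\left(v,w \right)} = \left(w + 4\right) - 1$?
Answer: $-4968$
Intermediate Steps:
$y{\left(v,w \right)} = 3 + w$ ($y{\left(v,w \right)} = \left(4 + w\right) - 1 = 3 + w$)
$j{\left(f \right)} = 2 f \left(-1 + f\right)$ ($j{\left(f \right)} = \left(f - 1\right) \left(f + f\right) = \left(-1 + f\right) 2 f = 2 f \left(-1 + f\right)$)
$j{\left(y{\left(1,1 \right)} \right)} \left(-207\right) = 2 \left(3 + 1\right) \left(-1 + \left(3 + 1\right)\right) \left(-207\right) = 2 \cdot 4 \left(-1 + 4\right) \left(-207\right) = 2 \cdot 4 \cdot 3 \left(-207\right) = 24 \left(-207\right) = -4968$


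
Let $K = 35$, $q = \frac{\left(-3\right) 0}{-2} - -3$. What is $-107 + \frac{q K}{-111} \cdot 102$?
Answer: $- \frac{7529}{37} \approx -203.49$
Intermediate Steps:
$q = 3$ ($q = 0 \left(- \frac{1}{2}\right) + 3 = 0 + 3 = 3$)
$-107 + \frac{q K}{-111} \cdot 102 = -107 + \frac{3 \cdot 35}{-111} \cdot 102 = -107 + 105 \left(- \frac{1}{111}\right) 102 = -107 - \frac{3570}{37} = - \frac{7529}{37}$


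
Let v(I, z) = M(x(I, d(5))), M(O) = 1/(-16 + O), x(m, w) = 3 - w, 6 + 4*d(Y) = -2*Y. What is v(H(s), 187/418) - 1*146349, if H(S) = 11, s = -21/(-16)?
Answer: -1317142/9 ≈ -1.4635e+5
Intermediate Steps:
d(Y) = -3/2 - Y/2 (d(Y) = -3/2 + (-2*Y)/4 = -3/2 - Y/2)
s = 21/16 (s = -21*(-1/16) = 21/16 ≈ 1.3125)
v(I, z) = -⅑ (v(I, z) = 1/(-16 + (3 - (-3/2 - ½*5))) = 1/(-16 + (3 - (-3/2 - 5/2))) = 1/(-16 + (3 - 1*(-4))) = 1/(-16 + (3 + 4)) = 1/(-16 + 7) = 1/(-9) = -⅑)
v(H(s), 187/418) - 1*146349 = -⅑ - 1*146349 = -⅑ - 146349 = -1317142/9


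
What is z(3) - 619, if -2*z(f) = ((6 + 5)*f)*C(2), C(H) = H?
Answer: -652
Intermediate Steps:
z(f) = -11*f (z(f) = -(6 + 5)*f*2/2 = -11*f*2/2 = -11*f)
z(3) - 619 = -11*3 - 619 = -33 - 619 = -652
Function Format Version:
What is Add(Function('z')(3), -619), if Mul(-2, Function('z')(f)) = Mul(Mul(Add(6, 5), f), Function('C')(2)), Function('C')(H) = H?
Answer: -652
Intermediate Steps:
Function('z')(f) = Mul(-11, f) (Function('z')(f) = Mul(Rational(-1, 2), Mul(Mul(Add(6, 5), f), 2)) = Mul(Rational(-1, 2), Mul(Mul(11, f), 2)) = Mul(Rational(-1, 2), Mul(22, f)) = Mul(-11, f))
Add(Function('z')(3), -619) = Add(Mul(-11, 3), -619) = Add(-33, -619) = -652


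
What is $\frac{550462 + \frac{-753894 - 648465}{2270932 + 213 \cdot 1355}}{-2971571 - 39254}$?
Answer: $- \frac{281786391671}{1541269619255} \approx -0.18283$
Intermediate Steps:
$\frac{550462 + \frac{-753894 - 648465}{2270932 + 213 \cdot 1355}}{-2971571 - 39254} = \frac{550462 - \frac{1402359}{2270932 + 288615}}{-3010825} = \left(550462 - \frac{1402359}{2559547}\right) \left(- \frac{1}{3010825}\right) = \frac{1408931958355}{2559547} \left(- \frac{1}{3010825}\right) = - \frac{281786391671}{1541269619255}$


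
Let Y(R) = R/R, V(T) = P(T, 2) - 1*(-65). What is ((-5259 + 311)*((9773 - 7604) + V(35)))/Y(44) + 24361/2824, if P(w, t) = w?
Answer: -31705057527/2824 ≈ -1.1227e+7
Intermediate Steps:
V(T) = 65 + T (V(T) = T - 1*(-65) = T + 65 = 65 + T)
Y(R) = 1
((-5259 + 311)*((9773 - 7604) + V(35)))/Y(44) + 24361/2824 = ((-5259 + 311)*((9773 - 7604) + (65 + 35)))/1 + 24361/2824 = -4948*(2169 + 100)*1 + 24361*(1/2824) = -4948*2269*1 + 24361/2824 = -11227012*1 + 24361/2824 = -11227012 + 24361/2824 = -31705057527/2824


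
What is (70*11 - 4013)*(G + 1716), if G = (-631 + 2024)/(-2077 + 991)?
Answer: -2013019823/362 ≈ -5.5608e+6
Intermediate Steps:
G = -1393/1086 (G = 1393/(-1086) = 1393*(-1/1086) = -1393/1086 ≈ -1.2827)
(70*11 - 4013)*(G + 1716) = (70*11 - 4013)*(-1393/1086 + 1716) = (770 - 4013)*(1862183/1086) = -3243*1862183/1086 = -2013019823/362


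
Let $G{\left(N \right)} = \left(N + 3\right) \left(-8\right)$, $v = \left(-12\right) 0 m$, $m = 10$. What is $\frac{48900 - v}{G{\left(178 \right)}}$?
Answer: $- \frac{12225}{362} \approx -33.771$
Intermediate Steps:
$v = 0$ ($v = \left(-12\right) 0 \cdot 10 = 0 \cdot 10 = 0$)
$G{\left(N \right)} = -24 - 8 N$ ($G{\left(N \right)} = \left(3 + N\right) \left(-8\right) = -24 - 8 N$)
$\frac{48900 - v}{G{\left(178 \right)}} = \frac{48900 - 0}{-24 - 1424} = \frac{48900 + 0}{-24 - 1424} = \frac{48900}{-1448} = 48900 \left(- \frac{1}{1448}\right) = - \frac{12225}{362}$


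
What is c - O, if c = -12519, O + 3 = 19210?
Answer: -31726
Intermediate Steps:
O = 19207 (O = -3 + 19210 = 19207)
c - O = -12519 - 1*19207 = -12519 - 19207 = -31726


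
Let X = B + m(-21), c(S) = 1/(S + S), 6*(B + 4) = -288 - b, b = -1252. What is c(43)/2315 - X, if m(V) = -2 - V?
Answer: -104920427/597270 ≈ -175.67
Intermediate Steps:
B = 470/3 (B = -4 + (-288 - 1*(-1252))/6 = -4 + (-288 + 1252)/6 = -4 + (⅙)*964 = -4 + 482/3 = 470/3 ≈ 156.67)
c(S) = 1/(2*S)
X = 527/3 (X = 470/3 + (-2 - 1*(-21)) = 470/3 + (-2 + 21) = 470/3 + 19 = 527/3 ≈ 175.67)
c(43)/2315 - X = ((½)/43)/2315 - 1*527/3 = ((½)*(1/43))*(1/2315) - 527/3 = (1/86)*(1/2315) - 527/3 = 1/199090 - 527/3 = -104920427/597270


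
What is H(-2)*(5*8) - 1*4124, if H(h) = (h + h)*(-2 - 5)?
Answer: -3004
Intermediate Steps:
H(h) = -14*h (H(h) = (2*h)*(-7) = -14*h)
H(-2)*(5*8) - 1*4124 = (-14*(-2))*(5*8) - 1*4124 = 28*40 - 4124 = 1120 - 4124 = -3004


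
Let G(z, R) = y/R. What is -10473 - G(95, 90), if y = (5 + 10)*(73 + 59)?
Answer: -10495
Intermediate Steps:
y = 1980 (y = 15*132 = 1980)
G(z, R) = 1980/R
-10473 - G(95, 90) = -10473 - 1980/90 = -10473 - 1*22 = -10473 - 22 = -10495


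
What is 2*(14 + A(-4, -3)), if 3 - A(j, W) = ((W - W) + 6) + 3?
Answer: 16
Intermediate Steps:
A(j, W) = -6 (A(j, W) = 3 - (((W - W) + 6) + 3) = 3 - ((0 + 6) + 3) = 3 - (6 + 3) = 3 - 1*9 = 3 - 9 = -6)
2*(14 + A(-4, -3)) = 2*(14 - 6) = 2*8 = 16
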